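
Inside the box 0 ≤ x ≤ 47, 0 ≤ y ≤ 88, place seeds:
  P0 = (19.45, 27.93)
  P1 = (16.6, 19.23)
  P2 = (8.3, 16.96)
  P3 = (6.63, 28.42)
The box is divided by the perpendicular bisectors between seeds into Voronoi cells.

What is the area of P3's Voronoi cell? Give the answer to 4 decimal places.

Area of P3's cell: 919.8206

1. box [0,47]×[0,88]: [(0, 0) (47, 0) (47, 88) (0, 88)]
2. ⊥bis P3·P0 via (13.04,28.175): [(0, 0) (11.9631, 0) (15.3266, 88) (0, 88)]  |A|=1200.7473
3. ⊥bis P3·P1 via (11.615,23.825): [(0, 11.2242) (12.9282, 25.2496) (15.3266, 88) (0, 88)]  |A|=977.161
4. ⊥bis P3·P2 via (7.465,22.69): [(0, 21.6022) (11.0504, 23.2125) (12.9282, 25.2496) (15.3266, 88) (0, 88)]  |A|=919.8206
5. canonical 5-gon: [(0, 21.6022) (11.0504, 23.2125) (12.9282, 25.2496) (15.3266, 88) (0, 88)]
6. shoelace: 919.8206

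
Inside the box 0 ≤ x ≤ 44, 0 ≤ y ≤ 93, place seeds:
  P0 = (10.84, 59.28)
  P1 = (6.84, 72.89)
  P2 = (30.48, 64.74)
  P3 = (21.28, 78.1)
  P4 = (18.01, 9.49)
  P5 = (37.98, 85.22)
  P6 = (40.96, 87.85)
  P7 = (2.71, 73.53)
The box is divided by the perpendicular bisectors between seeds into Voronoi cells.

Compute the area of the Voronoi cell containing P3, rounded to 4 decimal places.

Area of P3's cell: 392.3848

1. box [0,44]×[0,93]: [(0, 0) (44, 0) (44, 93) (0, 93)]
2. ⊥bis P3·P0 via (16.06,68.69): [(0, 77.5989) (44, 53.1909) (44, 93) (0, 93)]  |A|=1214.624
3. ⊥bis P3·P1 via (14.06,75.495): [(16.6292, 68.3743) (44, 53.1909) (44, 93) (7.7441, 93)]  |A|=991.2179
4. ⊥bis P3·P2 via (25.88,71.42): [(16.6292, 68.3743) (19.3031, 66.891) (44, 83.8978) (44, 93) (7.7441, 93)]  |A|=612.0339
5. ⊥bis P3·P4 via (19.645,43.795): [(16.6292, 68.3743) (19.3031, 66.891) (44, 83.8978) (44, 93) (7.7441, 93)]  |A|=612.0339
6. ⊥bis P3·P5 via (29.63,81.66): [(16.6292, 68.3743) (19.3031, 66.891) (32.1538, 75.7403) (24.7952, 93) (7.7441, 93)]  |A|=392.3869
7. ⊥bis P3·P6 via (31.12,82.975): [(16.6292, 68.3743) (19.3031, 66.891) (32.1538, 75.7403) (24.7952, 93) (7.7441, 93)]  |A|=392.3869
8. ⊥bis P3·P7 via (11.995,75.815): [(7.8124, 92.8108) (16.6292, 68.3743) (19.3031, 66.891) (32.1538, 75.7403) (24.7952, 93) (7.7658, 93)]  |A|=392.3848
9. canonical 6-gon: [(7.8124, 92.8108) (16.6292, 68.3743) (19.3031, 66.891) (32.1538, 75.7403) (24.7952, 93) (7.7658, 93)]
10. shoelace: 392.3848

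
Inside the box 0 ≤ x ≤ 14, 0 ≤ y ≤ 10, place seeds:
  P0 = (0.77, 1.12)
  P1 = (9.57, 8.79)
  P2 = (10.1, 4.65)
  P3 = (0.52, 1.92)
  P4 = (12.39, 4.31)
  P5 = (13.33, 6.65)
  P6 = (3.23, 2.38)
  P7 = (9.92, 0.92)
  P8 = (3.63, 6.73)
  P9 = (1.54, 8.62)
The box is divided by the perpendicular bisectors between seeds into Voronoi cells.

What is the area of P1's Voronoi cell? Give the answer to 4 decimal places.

1. box [0,14]×[0,10]: [(0, 0) (14, 0) (14, 10) (0, 10)]
2. ⊥bis P1·P0 via (5.17,4.955): [(9.4887, 0) (14, 0) (14, 10) (0.7728, 10)]  |A|=88.6922
3. ⊥bis P1·P2 via (9.835,6.72): [(4.2543, 6.0056) (14, 7.2532) (14, 10) (0.7728, 10)]  |A|=39.8022
4. ⊥bis P1·P3 via (5.045,5.355): [(4.5249, 6.0402) (14, 7.2532) (14, 10) (1.5189, 10)]  |A|=37.7245
5. ⊥bis P1·P4 via (10.98,6.55): [(4.5249, 6.0402) (11.6113, 6.9474) (14, 8.451) (14, 10) (1.5189, 10)]  |A|=36.2939
6. ⊥bis P1·P5 via (11.45,7.72): [(4.5249, 6.0402) (10.963, 6.8644) (12.7477, 10) (1.5189, 10)]  |A|=31.5901
7. ⊥bis P1·P6 via (6.4,5.585): [(5.7776, 6.2006) (10.963, 6.8644) (12.7477, 10) (1.9363, 10)]  |A|=28.0759
8. ⊥bis P1·P7 via (9.745,4.855): [(5.7776, 6.2006) (10.963, 6.8644) (12.7477, 10) (1.9363, 10)]  |A|=28.0759
9. ⊥bis P1·P8 via (6.6,7.76): [(7.0829, 6.3677) (10.963, 6.8644) (12.7477, 10) (5.8232, 10)]  |A|=18.2161
10. ⊥bis P1·P9 via (5.555,8.705): [(7.0829, 6.3677) (10.963, 6.8644) (12.7477, 10) (5.8232, 10)]  |A|=18.2161
11. canonical 4-gon: [(7.0829, 6.3677) (10.963, 6.8644) (12.7477, 10) (5.8232, 10)]
12. shoelace: 18.2161

Area of P1's cell: 18.2161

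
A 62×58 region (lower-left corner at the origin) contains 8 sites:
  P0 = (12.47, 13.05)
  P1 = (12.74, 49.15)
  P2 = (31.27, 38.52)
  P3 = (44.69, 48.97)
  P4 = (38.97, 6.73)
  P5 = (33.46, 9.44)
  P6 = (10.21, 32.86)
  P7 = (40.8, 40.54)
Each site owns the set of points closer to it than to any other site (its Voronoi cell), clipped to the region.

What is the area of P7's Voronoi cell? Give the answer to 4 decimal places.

1. box [0,62]×[0,58]: [(0, 0) (62, 0) (62, 58) (0, 58)]
2. ⊥bis P7·P0 via (26.635,26.795): [(0, 54.2439) (52.6355, 0) (62, 0) (62, 58) (0, 58)]  |A|=2168.4229
3. ⊥bis P7·P1 via (26.77,44.845): [(22.5297, 31.0258) (52.6355, 0) (62, 0) (62, 58) (30.8065, 58)]  |A|=1710.6198
4. ⊥bis P7·P2 via (36.035,39.53): [(42.116, 10.841) (52.6355, 0) (62, 0) (62, 58) (32.1201, 58)]  |A|=1331.9509
5. ⊥bis P7·P3 via (42.745,44.755): [(34.08, 48.7535) (42.116, 10.841) (52.6355, 0) (62, 0) (62, 35.8698)]  |A|=884.8704
6. ⊥bis P7·P4 via (39.885,23.635): [(34.08, 48.7535) (39.3986, 23.6613) (62, 22.438) (62, 35.8698)]  |A|=467.8144
7. ⊥bis P7·P5 via (37.13,24.99): [(34.08, 48.7535) (39.2216, 24.4964) (43.7599, 23.4253) (62, 22.438) (62, 35.8698)]  |A|=466.0144
8. ⊥bis P7·P6 via (25.505,36.7): [(34.08, 48.7535) (39.2216, 24.4964) (43.7599, 23.4253) (62, 22.438) (62, 35.8698)]  |A|=466.0144
9. canonical 5-gon: [(34.08, 48.7535) (39.2216, 24.4964) (43.7599, 23.4253) (62, 22.438) (62, 35.8698)]
10. shoelace: 466.0144

Area of P7's cell: 466.0144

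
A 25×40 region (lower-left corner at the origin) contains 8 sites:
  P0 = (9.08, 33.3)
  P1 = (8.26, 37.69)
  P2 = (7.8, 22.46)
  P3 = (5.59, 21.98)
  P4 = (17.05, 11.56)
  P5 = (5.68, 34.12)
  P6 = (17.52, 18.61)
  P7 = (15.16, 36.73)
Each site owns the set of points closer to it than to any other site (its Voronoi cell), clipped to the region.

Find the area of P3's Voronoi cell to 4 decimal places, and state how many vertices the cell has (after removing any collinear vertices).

Area of P3's cell: 140.3811 (4 vertices)

1. box [0,25]×[0,40]: [(0, 0) (25, 0) (25, 40) (0, 40)]
2. ⊥bis P3·P0 via (7.335,27.64): [(0, 29.9014) (0, 0) (25, 0) (25, 22.1938)]  |A|=651.1903
3. ⊥bis P3·P1 via (6.925,29.835): [(0, 29.9014) (0, 0) (25, 0) (25, 22.1938)]  |A|=651.1903
4. ⊥bis P3·P2 via (6.695,22.22): [(5.3874, 28.2405) (0, 29.9014) (0, 0) (11.5211, 0)]  |A|=243.2253
5. ⊥bis P3·P4 via (11.32,16.77): [(8.5422, 13.715) (5.3874, 28.2405) (0, 29.9014) (0, 4.3202)]  |A|=145.7677
6. ⊥bis P3·P5 via (5.635,28.05): [(8.5422, 13.715) (5.4284, 28.0515) (0, 28.0918) (0, 4.3202)]  |A|=140.3811
7. ⊥bis P3·P6 via (11.555,20.295): [(8.5422, 13.715) (5.4284, 28.0515) (0, 28.0918) (0, 4.3202)]  |A|=140.3811
8. ⊥bis P3·P7 via (10.375,29.355): [(8.5422, 13.715) (5.4284, 28.0515) (0, 28.0918) (0, 4.3202)]  |A|=140.3811
9. canonical 4-gon: [(8.5422, 13.715) (5.4284, 28.0515) (0, 28.0918) (0, 4.3202)]
10. shoelace: 140.3811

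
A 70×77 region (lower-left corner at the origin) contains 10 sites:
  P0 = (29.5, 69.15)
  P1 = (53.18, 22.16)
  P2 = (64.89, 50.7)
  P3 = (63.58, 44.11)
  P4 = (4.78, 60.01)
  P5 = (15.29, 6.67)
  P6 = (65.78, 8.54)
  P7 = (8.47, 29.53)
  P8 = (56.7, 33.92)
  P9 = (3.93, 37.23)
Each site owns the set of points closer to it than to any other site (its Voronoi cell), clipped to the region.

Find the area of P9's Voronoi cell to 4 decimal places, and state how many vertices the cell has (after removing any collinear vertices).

1. box [0,70]×[0,77]: [(0, 0) (70, 0) (70, 77) (0, 77)]
2. ⊥bis P9·P0 via (16.715,53.19): [(0, 66.5798) (0, 0) (70, 0) (70, 10.5052)]  |A|=2697.9766
3. ⊥bis P9·P1 via (28.555,29.695): [(31.9981, 40.9473) (0, 66.5798) (0, 0) (19.4686, 0)]  |A|=1463.8064
4. ⊥bis P9·P2 via (34.41,43.965): [(31.9981, 40.9473) (0, 66.5798) (0, 0) (19.4686, 0)]  |A|=1463.8064
5. ⊥bis P9·P3 via (33.755,40.67): [(31.9981, 40.9473) (0, 66.5798) (0, 0) (19.4686, 0)]  |A|=1463.8064
6. ⊥bis P9·P4 via (4.355,48.62): [(31.9981, 40.9473) (23.3025, 47.913) (0, 48.7825) (0, 0) (19.4686, 0)]  |A|=1256.4458
7. ⊥bis P9·P5 via (9.61,21.95): [(28.3124, 28.9022) (31.9981, 40.9473) (23.3025, 47.913) (0, 48.7825) (0, 18.3777)]  |A|=714.9441
8. ⊥bis P9·P6 via (34.855,22.885): [(28.3124, 28.9022) (31.9981, 40.9473) (23.3025, 47.913) (0, 48.7825) (0, 18.3777)]  |A|=714.9441
9. ⊥bis P9·P7 via (6.2,33.38): [(26.5018, 45.3501) (23.3025, 47.913) (0, 48.7825) (0, 29.7244)]  |A|=281.0062
10. ⊥bis P9·P8 via (30.315,35.575): [(26.5018, 45.3501) (23.3025, 47.913) (0, 48.7825) (0, 29.7244)]  |A|=281.0062
11. canonical 4-gon: [(26.5018, 45.3501) (23.3025, 47.913) (0, 48.7825) (0, 29.7244)]
12. shoelace: 281.0062

Area of P9's cell: 281.0062 (4 vertices)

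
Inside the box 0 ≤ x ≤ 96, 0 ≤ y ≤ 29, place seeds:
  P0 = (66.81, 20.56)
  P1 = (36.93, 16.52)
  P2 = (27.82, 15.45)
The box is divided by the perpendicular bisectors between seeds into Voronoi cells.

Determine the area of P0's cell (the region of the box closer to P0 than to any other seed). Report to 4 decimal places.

Area of P0's cell: 1263.9291

1. box [0,96]×[0,29]: [(0, 0) (96, 0) (96, 29) (0, 29)]
2. ⊥bis P0·P1 via (51.87,18.54): [(54.3767, 0) (96, 0) (96, 29) (50.4557, 29)]  |A|=1263.9291
3. ⊥bis P0·P2 via (47.315,18.005): [(54.3767, 0) (96, 0) (96, 29) (50.4557, 29)]  |A|=1263.9291
4. canonical 4-gon: [(54.3767, 0) (96, 0) (96, 29) (50.4557, 29)]
5. shoelace: 1263.9291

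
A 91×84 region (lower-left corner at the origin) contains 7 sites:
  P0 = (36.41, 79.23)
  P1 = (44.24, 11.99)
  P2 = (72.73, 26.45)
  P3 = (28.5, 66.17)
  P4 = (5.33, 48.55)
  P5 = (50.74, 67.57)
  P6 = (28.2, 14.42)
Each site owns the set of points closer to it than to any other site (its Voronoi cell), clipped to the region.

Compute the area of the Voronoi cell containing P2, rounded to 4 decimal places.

Area of P2's cell: 1796.4299

1. box [0,91]×[0,84]: [(0, 0) (91, 0) (91, 84) (0, 84)]
2. ⊥bis P2·P0 via (54.57,52.84): [(0, 15.2882) (0, 0) (91, 0) (91, 77.9089)]  |A|=4240.4703
3. ⊥bis P2·P1 via (58.485,19.22): [(44.8249, 46.134) (68.24, 0) (91, 0) (91, 77.9089)]  |A|=2323.7304
4. ⊥bis P2·P3 via (50.615,46.31): [(59.5674, 56.2789) (46.8586, 42.1271) (68.24, 0) (91, 0) (91, 77.9089)]  |A|=2283.8784
5. ⊥bis P2·P4 via (39.03,37.5): [(59.5674, 56.2789) (46.8586, 42.1271) (68.24, 0) (91, 0) (91, 77.9089)]  |A|=2283.8784
6. ⊥bis P2·P5 via (61.735,47.01): [(48.0852, 39.7104) (68.24, 0) (91, 0) (91, 62.6602)]  |A|=1796.4299
7. ⊥bis P2·P6 via (50.465,20.435): [(48.0852, 39.7104) (68.24, 0) (91, 0) (91, 62.6602)]  |A|=1796.4299
8. canonical 4-gon: [(48.0852, 39.7104) (68.24, 0) (91, 0) (91, 62.6602)]
9. shoelace: 1796.4299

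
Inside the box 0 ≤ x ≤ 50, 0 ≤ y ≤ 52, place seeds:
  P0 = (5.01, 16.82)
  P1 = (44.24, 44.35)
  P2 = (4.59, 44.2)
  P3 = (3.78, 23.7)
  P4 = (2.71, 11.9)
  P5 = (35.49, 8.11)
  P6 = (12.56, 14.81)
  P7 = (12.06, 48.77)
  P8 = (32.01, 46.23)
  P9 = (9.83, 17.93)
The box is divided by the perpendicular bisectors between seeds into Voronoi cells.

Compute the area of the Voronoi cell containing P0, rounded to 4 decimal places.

Area of P0's cell: 43.3347

1. box [0,50]×[0,52]: [(0, 0) (50, 0) (50, 52) (0, 52)]
2. ⊥bis P0·P1 via (24.625,30.585): [(0, 0) (46.0883, 0) (9.5968, 52) (0, 52)]  |A|=1447.8133
3. ⊥bis P0·P2 via (4.8,30.51): [(0, 30.4364) (0, 0) (46.0883, 0) (24.4659, 30.8117)]  |A|=1082.3557
4. ⊥bis P0·P3 via (4.395,20.26): [(0, 19.4743) (0, 0) (46.0883, 0) (28.8078, 24.6245)]  |A|=847.9564
5. ⊥bis P0·P4 via (3.86,14.36): [(0, 19.4743) (0, 16.1645) (34.5779, 0) (46.0883, 0) (28.8078, 24.6245)]  |A|=568.4895
6. ⊥bis P0·P5 via (20.25,12.465): [(23.451, 23.6668) (0, 19.4743) (0, 16.1645) (18.7962, 7.3776)]  |A|=212.3474
7. ⊥bis P0·P6 via (8.785,15.815): [(10.2469, 21.3062) (0, 19.4743) (0, 16.1645) (7.8954, 12.4735)]  |A|=56.166
8. ⊥bis P0·P7 via (8.535,32.795): [(10.2469, 21.3062) (0, 19.4743) (0, 16.1645) (7.8954, 12.4735)]  |A|=56.166
9. ⊥bis P0·P8 via (18.51,31.525): [(10.2469, 21.3062) (0, 19.4743) (0, 16.1645) (7.8954, 12.4735)]  |A|=56.166
10. ⊥bis P0·P9 via (7.42,17.375): [(8.2457, 13.7894) (6.6623, 20.6653) (0, 19.4743) (0, 16.1645) (7.8954, 12.4735)]  |A|=43.3347
11. canonical 5-gon: [(8.2457, 13.7894) (6.6623, 20.6653) (0, 19.4743) (0, 16.1645) (7.8954, 12.4735)]
12. shoelace: 43.3347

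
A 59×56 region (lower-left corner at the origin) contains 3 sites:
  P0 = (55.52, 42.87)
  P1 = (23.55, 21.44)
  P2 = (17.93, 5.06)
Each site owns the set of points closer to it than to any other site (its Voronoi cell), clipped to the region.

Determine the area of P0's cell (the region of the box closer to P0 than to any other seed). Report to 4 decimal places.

Area of P0's cell: 937.3260

1. box [0,59]×[0,56]: [(0, 0) (59, 0) (59, 56) (0, 56)]
2. ⊥bis P0·P1 via (39.535,32.155): [(59, 3.1165) (59, 56) (23.5513, 56)]  |A|=937.326
3. ⊥bis P0·P2 via (36.725,23.965): [(59, 3.1165) (59, 56) (23.5513, 56)]  |A|=937.326
4. canonical 3-gon: [(59, 3.1165) (59, 56) (23.5513, 56)]
5. shoelace: 937.326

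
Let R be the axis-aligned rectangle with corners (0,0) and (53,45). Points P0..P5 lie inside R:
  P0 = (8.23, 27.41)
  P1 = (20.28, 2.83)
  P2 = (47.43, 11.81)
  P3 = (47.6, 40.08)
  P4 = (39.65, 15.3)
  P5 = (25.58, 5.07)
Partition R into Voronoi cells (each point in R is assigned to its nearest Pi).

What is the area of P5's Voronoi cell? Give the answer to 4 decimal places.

1. box [0,53]×[0,45]: [(0, 0) (53, 0) (53, 45) (0, 45)]
2. ⊥bis P5·P0 via (16.905,16.24): [(0, 3.111) (0, 0) (53, 0) (53, 44.2726)]  |A|=1255.6655
3. ⊥bis P5·P1 via (22.93,3.95): [(17.5304, 16.7257) (24.5994, 0) (53, 0) (53, 44.2726)]  |A|=1022.675
4. ⊥bis P5·P2 via (36.505,8.44): [(30.776, 27.0127) (17.5304, 16.7257) (24.5994, 0) (39.1085, 0)]  |A|=343.0932
5. ⊥bis P5·P3 via (36.59,22.575): [(31.0748, 26.0439) (30.2204, 26.5812) (17.5304, 16.7257) (24.5994, 0) (39.1085, 0)]  |A|=342.7596
6. ⊥bis P5·P4 via (32.615,10.185): [(38.4365, 2.1782) (24.1318, 21.8526) (17.5304, 16.7257) (24.5994, 0) (39.1085, 0)]  |A|=240.8263
7. canonical 5-gon: [(38.4365, 2.1782) (24.1318, 21.8526) (17.5304, 16.7257) (24.5994, 0) (39.1085, 0)]
8. shoelace: 240.8263

Area of P5's cell: 240.8263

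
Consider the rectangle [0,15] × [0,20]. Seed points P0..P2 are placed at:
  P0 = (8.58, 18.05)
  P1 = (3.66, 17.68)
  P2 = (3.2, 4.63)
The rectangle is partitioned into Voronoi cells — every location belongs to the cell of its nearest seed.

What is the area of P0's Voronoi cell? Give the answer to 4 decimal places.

Area of P0's cell: 91.9995

1. box [0,15]×[0,20]: [(0, 0) (15, 0) (15, 20) (0, 20)]
2. ⊥bis P0·P1 via (6.12,17.865): [(7.4635, 0) (15, 0) (15, 20) (5.9594, 20)]  |A|=165.7705
3. ⊥bis P0·P2 via (5.89,11.34): [(6.6331, 11.0421) (15, 7.6879) (15, 20) (5.9594, 20)]  |A|=91.9995
4. canonical 4-gon: [(6.6331, 11.0421) (15, 7.6879) (15, 20) (5.9594, 20)]
5. shoelace: 91.9995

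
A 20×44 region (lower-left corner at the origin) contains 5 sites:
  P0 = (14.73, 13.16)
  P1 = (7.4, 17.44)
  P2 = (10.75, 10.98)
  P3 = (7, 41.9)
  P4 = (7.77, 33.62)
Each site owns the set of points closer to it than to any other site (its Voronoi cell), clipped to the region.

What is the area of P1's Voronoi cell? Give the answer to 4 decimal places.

1. box [0,20]×[0,44]: [(0, 0) (20, 0) (20, 44) (0, 44)]
2. ⊥bis P1·P0 via (11.065,15.3): [(0, 0) (2.1313, 0) (20, 30.6022) (20, 44) (0, 44)]  |A|=606.589
3. ⊥bis P1·P2 via (9.075,14.21): [(0, 9.5039) (11.0164, 15.2168) (20, 30.6022) (20, 44) (0, 44)]  |A|=538.0237
4. ⊥bis P1·P3 via (7.2,29.67): [(0, 29.5523) (0, 9.5039) (11.0164, 15.2168) (19.5738, 29.8724)]  |A|=252.4936
5. ⊥bis P1·P4 via (7.585,25.53): [(0, 25.7035) (0, 9.5039) (11.0164, 15.2168) (16.9138, 25.3167)]  |A|=175.7844
6. canonical 4-gon: [(0, 25.7035) (0, 9.5039) (11.0164, 15.2168) (16.9138, 25.3167)]
7. shoelace: 175.7844

Area of P1's cell: 175.7844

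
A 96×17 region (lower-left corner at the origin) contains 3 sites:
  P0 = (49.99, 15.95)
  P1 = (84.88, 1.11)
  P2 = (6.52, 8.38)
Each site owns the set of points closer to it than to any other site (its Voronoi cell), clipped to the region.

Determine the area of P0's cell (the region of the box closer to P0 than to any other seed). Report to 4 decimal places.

1. box [0,96]×[0,17]: [(0, 0) (96, 0) (96, 17) (0, 17)]
2. ⊥bis P0·P1 via (67.435,8.53): [(0, 0) (63.8069, 0) (71.0376, 17) (0, 17)]  |A|=1146.1781
3. ⊥bis P0·P2 via (28.255,12.165): [(30.3735, 0) (63.8069, 0) (71.0376, 17) (27.413, 17)]  |A|=654.9931
4. canonical 4-gon: [(30.3735, 0) (63.8069, 0) (71.0376, 17) (27.413, 17)]
5. shoelace: 654.9931

Area of P0's cell: 654.9931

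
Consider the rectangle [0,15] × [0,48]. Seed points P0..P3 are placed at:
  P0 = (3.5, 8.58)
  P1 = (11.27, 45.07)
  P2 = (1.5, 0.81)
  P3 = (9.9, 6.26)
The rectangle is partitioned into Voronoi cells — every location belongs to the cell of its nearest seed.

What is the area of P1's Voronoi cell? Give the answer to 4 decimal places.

Area of P1's cell: 317.7294

1. box [0,15]×[0,48]: [(0, 0) (15, 0) (15, 48) (0, 48)]
2. ⊥bis P1·P0 via (7.385,26.825): [(0, 28.3975) (15, 25.2035) (15, 48) (0, 48)]  |A|=317.9923
3. ⊥bis P1·P2 via (6.385,22.94): [(0, 28.3975) (15, 25.2035) (15, 48) (0, 48)]  |A|=317.9923
4. ⊥bis P1·P3 via (10.585,25.665): [(0, 28.3975) (13.2793, 25.5699) (15, 25.5091) (15, 48) (0, 48)]  |A|=317.7294
5. canonical 5-gon: [(0, 28.3975) (13.2793, 25.5699) (15, 25.5091) (15, 48) (0, 48)]
6. shoelace: 317.7294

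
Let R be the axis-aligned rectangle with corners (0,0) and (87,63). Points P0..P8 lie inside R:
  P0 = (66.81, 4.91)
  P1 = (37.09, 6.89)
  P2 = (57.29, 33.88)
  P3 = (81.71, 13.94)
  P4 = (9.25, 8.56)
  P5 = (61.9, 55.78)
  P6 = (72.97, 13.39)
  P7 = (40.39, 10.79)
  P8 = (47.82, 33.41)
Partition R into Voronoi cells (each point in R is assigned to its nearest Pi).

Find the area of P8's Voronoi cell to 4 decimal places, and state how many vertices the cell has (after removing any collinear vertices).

Area of P8's cell: 1280.0290 (5 vertices)

1. box [0,87]×[0,63]: [(0, 0) (87, 0) (87, 63) (0, 63)]
2. ⊥bis P8·P0 via (57.315,19.16): [(0, 0) (28.5599, 0) (87, 38.9396) (87, 63) (0, 63)]  |A|=4343.1827
3. ⊥bis P8·P1 via (42.455,20.15): [(0, 37.3273) (52.6252, 16.0351) (87, 38.9396) (87, 63) (0, 63)]  |A|=3132.0234
4. ⊥bis P8·P2 via (52.555,33.645): [(0, 37.3273) (52.6252, 16.0351) (53.4033, 16.5535) (51.0981, 63) (0, 63)]  |A|=1894.0895
5. ⊥bis P8·P3 via (64.765,23.675): [(0, 37.3273) (52.6252, 16.0351) (53.4033, 16.5535) (51.0981, 63) (0, 63)]  |A|=1894.0895
6. ⊥bis P8·P4 via (28.535,20.985): [(24.3546, 27.4734) (52.6252, 16.0351) (53.4033, 16.5535) (51.0981, 63) (1.4654, 63)]  |A|=1555.434
7. ⊥bis P8·P5 via (54.86,44.595): [(24.3546, 27.4734) (52.6252, 16.0351) (53.4033, 16.5535) (51.9197, 46.4457) (25.6185, 63) (1.4654, 63)]  |A|=1344.5354
8. ⊥bis P8·P6 via (60.395,23.4): [(24.3546, 27.4734) (52.6252, 16.0351) (53.4033, 16.5535) (51.9197, 46.4457) (25.6185, 63) (1.4654, 63)]  |A|=1344.5354
9. ⊥bis P8·P7 via (44.105,22.1): [(23.4442, 28.8865) (53.2775, 19.0871) (51.9197, 46.4457) (25.6185, 63) (1.4654, 63)]  |A|=1280.029
10. canonical 5-gon: [(23.4442, 28.8865) (53.2775, 19.0871) (51.9197, 46.4457) (25.6185, 63) (1.4654, 63)]
11. shoelace: 1280.029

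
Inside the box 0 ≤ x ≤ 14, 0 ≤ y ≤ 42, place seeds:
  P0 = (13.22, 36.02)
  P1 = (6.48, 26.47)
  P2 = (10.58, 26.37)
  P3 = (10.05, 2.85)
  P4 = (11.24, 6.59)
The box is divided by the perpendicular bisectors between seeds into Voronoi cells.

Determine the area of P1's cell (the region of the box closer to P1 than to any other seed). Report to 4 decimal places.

Area of P1's cell: 167.7044

1. box [0,14]×[0,42]: [(0, 0) (14, 0) (14, 42) (0, 42)]
2. ⊥bis P1·P0 via (9.85,31.245): [(0, 38.1967) (0, 0) (14, 0) (14, 28.3161)]  |A|=465.5898
3. ⊥bis P1·P2 via (8.53,26.42): [(8.668, 32.0792) (0, 38.1967) (0, 0) (7.8856, 0)]  |A|=292.0271
4. ⊥bis P1·P3 via (8.265,14.66): [(8.2431, 14.6567) (8.668, 32.0792) (0, 38.1967) (0, 13.4108)]  |A|=178.9655
5. ⊥bis P1·P4 via (8.86,16.53): [(8.2854, 16.3924) (8.668, 32.0792) (0, 38.1967) (0, 14.4086)]  |A|=167.7044
6. canonical 4-gon: [(8.2854, 16.3924) (8.668, 32.0792) (0, 38.1967) (0, 14.4086)]
7. shoelace: 167.7044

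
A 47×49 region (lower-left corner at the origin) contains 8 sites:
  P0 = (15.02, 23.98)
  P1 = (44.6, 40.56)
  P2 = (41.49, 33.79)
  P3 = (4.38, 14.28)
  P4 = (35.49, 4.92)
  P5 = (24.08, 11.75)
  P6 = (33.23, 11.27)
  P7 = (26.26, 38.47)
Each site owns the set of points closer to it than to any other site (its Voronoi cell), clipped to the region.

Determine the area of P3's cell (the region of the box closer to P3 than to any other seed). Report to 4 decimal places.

1. box [0,47]×[0,49]: [(0, 0) (47, 0) (47, 49) (0, 49)]
2. ⊥bis P3·P0 via (9.7,19.13): [(0, 29.77) (0, 0) (27.1399, 0)]  |A|=403.9781
3. ⊥bis P3·P1 via (24.49,27.42): [(0, 29.77) (0, 0) (27.1399, 0)]  |A|=403.9781
4. ⊥bis P3·P2 via (22.935,24.035): [(0, 29.77) (0, 0) (27.1399, 0)]  |A|=403.9781
5. ⊥bis P3·P4 via (19.935,9.6): [(19.5512, 8.3242) (0, 29.77) (0, 0) (17.0467, 0)]  |A|=361.9688
6. ⊥bis P3·P5 via (14.23,13.015): [(14.359, 14.0195) (0, 29.77) (0, 0) (12.5585, 0)]  |A|=301.766
7. ⊥bis P3·P6 via (18.805,12.775): [(14.359, 14.0195) (0, 29.77) (0, 0) (12.5585, 0)]  |A|=301.766
8. ⊥bis P3·P7 via (15.32,26.375): [(14.359, 14.0195) (0, 29.77) (0, 0) (12.5585, 0)]  |A|=301.766
9. canonical 4-gon: [(14.359, 14.0195) (0, 29.77) (0, 0) (12.5585, 0)]
10. shoelace: 301.766

Area of P3's cell: 301.7660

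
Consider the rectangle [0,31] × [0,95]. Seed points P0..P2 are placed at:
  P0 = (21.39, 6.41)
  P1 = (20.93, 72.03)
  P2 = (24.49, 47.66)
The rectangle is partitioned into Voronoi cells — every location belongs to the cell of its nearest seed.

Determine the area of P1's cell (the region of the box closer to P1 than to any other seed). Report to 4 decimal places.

1. box [0,31]×[0,95]: [(0, 0) (31, 0) (31, 95) (0, 95)]
2. ⊥bis P1·P0 via (21.16,39.22): [(0, 39.0717) (31, 39.289) (31, 95) (0, 95)]  |A|=1730.41
3. ⊥bis P1·P2 via (22.71,59.845): [(0, 56.5275) (31, 61.056) (31, 95) (0, 95)]  |A|=1122.4556
4. canonical 4-gon: [(0, 56.5275) (31, 61.056) (31, 95) (0, 95)]
5. shoelace: 1122.4556

Area of P1's cell: 1122.4556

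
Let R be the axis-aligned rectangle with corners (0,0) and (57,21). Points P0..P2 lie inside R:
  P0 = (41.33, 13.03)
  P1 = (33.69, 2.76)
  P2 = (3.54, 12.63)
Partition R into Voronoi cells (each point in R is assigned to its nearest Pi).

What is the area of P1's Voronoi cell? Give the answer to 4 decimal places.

1. box [0,57]×[0,21]: [(0, 0) (57, 0) (57, 21) (0, 21)]
2. ⊥bis P1·P0 via (37.51,7.895): [(0, 0) (48.1228, 0) (19.8937, 21) (0, 21)]  |A|=714.1733
3. ⊥bis P1·P2 via (18.615,7.695): [(16.0959, 0) (48.1228, 0) (22.368, 19.1593)]  |A|=306.8067
4. canonical 3-gon: [(16.0959, 0) (48.1228, 0) (22.368, 19.1593)]
5. shoelace: 306.8067

Area of P1's cell: 306.8067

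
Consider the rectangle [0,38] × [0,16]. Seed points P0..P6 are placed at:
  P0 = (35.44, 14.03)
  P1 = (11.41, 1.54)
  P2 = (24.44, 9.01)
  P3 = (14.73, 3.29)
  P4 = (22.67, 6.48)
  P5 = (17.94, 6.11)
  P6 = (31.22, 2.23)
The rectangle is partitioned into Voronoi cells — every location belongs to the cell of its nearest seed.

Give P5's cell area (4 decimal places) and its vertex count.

1. box [0,38]×[0,16]: [(0, 0) (38, 0) (38, 16) (0, 16)]
2. ⊥bis P5·P0 via (26.69,10.07): [(0, 0) (31.2474, 0) (24.0063, 16) (0, 16)]  |A|=442.0292
3. ⊥bis P5·P1 via (14.675,3.825): [(17.3519, 0) (31.2474, 0) (24.0063, 16) (6.1544, 16)]  |A|=253.9789
4. ⊥bis P5·P2 via (21.19,7.56): [(17.3519, 0) (24.5629, 0) (17.4245, 16) (6.1544, 16)]  |A|=147.8488
5. ⊥bis P5·P3 via (16.335,4.7): [(20.464, 0) (24.5629, 0) (17.4245, 16) (6.4079, 16)]  |A|=120.9241
6. ⊥bis P5·P4 via (20.305,6.295): [(20.464, 0) (20.7974, 0) (19.9969, 10.2343) (17.4245, 16) (6.4079, 16)]  |A|=101.6555
7. ⊥bis P5·P6 via (24.58,4.17): [(20.464, 0) (20.7974, 0) (19.9969, 10.2343) (17.4245, 16) (6.4079, 16)]  |A|=101.6555
8. canonical 5-gon: [(20.464, 0) (20.7974, 0) (19.9969, 10.2343) (17.4245, 16) (6.4079, 16)]
9. shoelace: 101.6555

Area of P5's cell: 101.6555 (5 vertices)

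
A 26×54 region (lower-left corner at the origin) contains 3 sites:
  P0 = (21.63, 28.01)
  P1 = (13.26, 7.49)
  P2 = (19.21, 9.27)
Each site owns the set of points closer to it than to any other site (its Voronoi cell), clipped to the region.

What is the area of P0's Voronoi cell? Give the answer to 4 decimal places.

Area of P0's cell: 871.3460

1. box [0,26]×[0,54]: [(0, 0) (26, 0) (26, 54) (0, 54)]
2. ⊥bis P0·P1 via (17.445,17.75): [(0, 24.8657) (26, 14.2605) (26, 54) (0, 54)]  |A|=895.3596
3. ⊥bis P0·P2 via (20.42,18.64): [(0, 24.8657) (12.8741, 19.6144) (26, 17.9194) (26, 54) (0, 54)]  |A|=871.346
4. canonical 5-gon: [(0, 24.8657) (12.8741, 19.6144) (26, 17.9194) (26, 54) (0, 54)]
5. shoelace: 871.346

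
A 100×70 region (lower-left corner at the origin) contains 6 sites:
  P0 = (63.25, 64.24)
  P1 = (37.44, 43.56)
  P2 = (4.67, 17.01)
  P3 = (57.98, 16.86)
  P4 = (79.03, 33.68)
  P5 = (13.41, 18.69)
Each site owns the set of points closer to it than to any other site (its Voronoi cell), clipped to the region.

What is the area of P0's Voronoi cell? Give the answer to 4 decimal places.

1. box [0,100]×[0,70]: [(0, 0) (100, 0) (100, 70) (0, 70)]
2. ⊥bis P0·P1 via (50.345,53.9): [(93.5318, 0) (100, 0) (100, 70) (37.445, 70)]  |A|=2415.8097
3. ⊥bis P0·P2 via (33.96,40.625): [(93.5318, 0) (100, 0) (100, 70) (37.445, 70)]  |A|=2415.8097
4. ⊥bis P0·P3 via (60.615,40.55): [(61.0833, 40.4979) (100, 36.1693) (100, 70) (37.445, 70)]  |A|=1581.0414
5. ⊥bis P0·P4 via (71.14,48.96): [(59.2305, 42.8104) (100, 63.8622) (100, 70) (37.445, 70)]  |A|=975.541
6. ⊥bis P0·P5 via (38.33,41.465): [(59.2305, 42.8104) (100, 63.8622) (100, 70) (37.445, 70)]  |A|=975.541
7. canonical 4-gon: [(59.2305, 42.8104) (100, 63.8622) (100, 70) (37.445, 70)]
8. shoelace: 975.541

Area of P0's cell: 975.5410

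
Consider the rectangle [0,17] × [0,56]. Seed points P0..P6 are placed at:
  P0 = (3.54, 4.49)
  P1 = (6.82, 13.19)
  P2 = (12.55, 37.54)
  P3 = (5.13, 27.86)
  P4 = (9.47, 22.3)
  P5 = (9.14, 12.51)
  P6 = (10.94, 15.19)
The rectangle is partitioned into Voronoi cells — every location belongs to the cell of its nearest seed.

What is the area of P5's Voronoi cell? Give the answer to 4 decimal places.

1. box [0,17]×[0,56]: [(0, 0) (17, 0) (17, 56) (0, 56)]
2. ⊥bis P5·P0 via (6.34,8.5): [(0, 12.9269) (17, 1.0566) (17, 56) (0, 56)]  |A|=833.1399
3. ⊥bis P5·P1 via (7.98,12.85): [(6.643, 8.2884) (17, 1.0566) (17, 43.6241)]  |A|=220.4361
4. ⊥bis P5·P2 via (10.845,25.025): [(11.5215, 24.9328) (6.643, 8.2884) (17, 1.0566) (17, 24.1865)]  |A|=167.1917
5. ⊥bis P5·P3 via (7.135,20.185): [(10.3782, 21.0323) (6.643, 8.2884) (17, 1.0566) (17, 22.7621)]  |A|=151.3645
6. ⊥bis P5·P4 via (9.305,17.405): [(9.315, 17.4047) (6.643, 8.2884) (17, 1.0566) (17, 17.1456)]  |A|=118.6923
7. ⊥bis P5·P6 via (10.04,13.85): [(8.5637, 14.8415) (6.643, 8.2884) (17, 1.0566) (17, 9.1754)]  |A|=75.1265
8. canonical 4-gon: [(8.5637, 14.8415) (6.643, 8.2884) (17, 1.0566) (17, 9.1754)]
9. shoelace: 75.1265

Area of P5's cell: 75.1265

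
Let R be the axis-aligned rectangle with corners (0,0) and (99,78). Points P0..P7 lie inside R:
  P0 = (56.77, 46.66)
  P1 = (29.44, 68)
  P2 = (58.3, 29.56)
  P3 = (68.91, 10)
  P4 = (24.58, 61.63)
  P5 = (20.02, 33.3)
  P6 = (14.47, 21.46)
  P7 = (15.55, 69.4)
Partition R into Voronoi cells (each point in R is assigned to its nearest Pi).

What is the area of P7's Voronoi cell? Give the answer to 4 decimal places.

1. box [0,99]×[0,78]: [(0, 0) (99, 0) (99, 78) (0, 78)]
2. ⊥bis P7·P0 via (36.16,58.03): [(0, 0) (4.1464, 0) (47.1769, 78) (0, 78)]  |A|=2001.6083
3. ⊥bis P7·P1 via (22.495,68.7): [(0, 0) (4.1464, 0) (18.1244, 25.3375) (23.4324, 78) (0, 78)]  |A|=1376.3845
4. ⊥bis P7·P2 via (36.925,49.48): [(0, 9.8579) (18.5729, 29.7875) (23.4324, 78) (0, 78)]  |A|=1197.666
5. ⊥bis P7·P3 via (42.23,39.7): [(0, 9.8579) (18.5729, 29.7875) (23.4324, 78) (0, 78)]  |A|=1197.666
6. ⊥bis P7·P4 via (20.065,65.515): [(0, 42.1962) (22.4538, 68.2912) (23.4324, 78) (0, 78)]  |A|=515.7159
7. ⊥bis P7·P5 via (17.785,51.35): [(0, 49.1478) (6.6949, 49.9768) (22.4538, 68.2912) (23.4324, 78) (0, 78)]  |A|=492.4457
8. ⊥bis P7·P6 via (15.01,45.43): [(0, 49.1478) (6.6949, 49.9768) (22.4538, 68.2912) (23.4324, 78) (0, 78)]  |A|=492.4457
9. canonical 5-gon: [(0, 49.1478) (6.6949, 49.9768) (22.4538, 68.2912) (23.4324, 78) (0, 78)]
10. shoelace: 492.4457

Area of P7's cell: 492.4457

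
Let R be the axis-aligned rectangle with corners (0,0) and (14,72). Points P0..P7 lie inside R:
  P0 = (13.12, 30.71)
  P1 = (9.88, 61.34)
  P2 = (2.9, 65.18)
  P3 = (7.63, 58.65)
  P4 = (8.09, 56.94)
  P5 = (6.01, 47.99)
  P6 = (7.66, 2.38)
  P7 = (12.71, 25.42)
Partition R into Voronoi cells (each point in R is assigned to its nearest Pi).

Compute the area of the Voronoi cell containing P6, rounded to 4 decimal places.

Area of P6's cell: 204.3734

1. box [0,14]×[0,72]: [(0, 0) (14, 0) (14, 72) (0, 72)]
2. ⊥bis P6·P0 via (10.39,16.545): [(0, 18.5474) (0, 0) (14, 0) (14, 15.8492)]  |A|=240.7769
3. ⊥bis P6·P1 via (8.77,31.86): [(0, 18.5474) (0, 0) (14, 0) (14, 15.8492)]  |A|=240.7769
4. ⊥bis P6·P2 via (5.28,33.78): [(0, 18.5474) (0, 0) (14, 0) (14, 15.8492)]  |A|=240.7769
5. ⊥bis P6·P3 via (7.645,30.515): [(0, 18.5474) (0, 0) (14, 0) (14, 15.8492)]  |A|=240.7769
6. ⊥bis P6·P4 via (7.875,29.66): [(0, 18.5474) (0, 0) (14, 0) (14, 15.8492)]  |A|=240.7769
7. ⊥bis P6·P5 via (6.835,25.185): [(0, 18.5474) (0, 0) (14, 0) (14, 15.8492)]  |A|=240.7769
8. ⊥bis P6·P7 via (10.185,13.9): [(0, 16.1324) (0, 0) (14, 0) (14, 13.0638)]  |A|=204.3734
9. canonical 4-gon: [(0, 16.1324) (0, 0) (14, 0) (14, 13.0638)]
10. shoelace: 204.3734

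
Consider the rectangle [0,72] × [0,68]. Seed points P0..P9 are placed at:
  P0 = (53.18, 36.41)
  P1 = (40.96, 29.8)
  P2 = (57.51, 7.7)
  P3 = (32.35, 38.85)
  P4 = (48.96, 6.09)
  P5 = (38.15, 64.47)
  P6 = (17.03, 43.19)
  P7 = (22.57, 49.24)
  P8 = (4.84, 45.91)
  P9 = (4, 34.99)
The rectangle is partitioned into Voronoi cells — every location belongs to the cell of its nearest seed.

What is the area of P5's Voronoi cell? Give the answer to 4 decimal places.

1. box [0,72]×[0,68]: [(0, 0) (72, 0) (72, 68) (0, 68)]
2. ⊥bis P5·P0 via (45.665,50.44): [(0, 25.9801) (72, 64.546) (72, 68) (0, 68)]  |A|=1637.0597
3. ⊥bis P5·P1 via (39.555,47.135): [(0, 43.9291) (39.4841, 47.1292) (72, 64.546) (72, 68) (0, 68)]  |A|=1282.7106
4. ⊥bis P5·P2 via (47.83,36.085): [(0, 43.9291) (39.4841, 47.1292) (72, 64.546) (72, 68) (0, 68)]  |A|=1282.7106
5. ⊥bis P5·P3 via (35.25,51.66): [(0, 59.6401) (44.1719, 49.6402) (72, 64.546) (72, 68) (0, 68)]  |A|=893.6473
6. ⊥bis P5·P4 via (43.555,35.28): [(0, 59.6401) (44.1719, 49.6402) (72, 64.546) (72, 68) (0, 68)]  |A|=893.6473
7. ⊥bis P5·P6 via (27.59,53.83): [(28.159, 53.2653) (44.1719, 49.6402) (72, 64.546) (72, 68) (13.3127, 68)]  |A|=677.8652
8. ⊥bis P5·P7 via (30.36,56.855): [(35.4918, 51.6053) (44.1719, 49.6402) (72, 64.546) (72, 68) (19.4654, 68)]  |A|=585.7284
9. ⊥bis P5·P8 via (21.495,55.19): [(35.4918, 51.6053) (44.1719, 49.6402) (72, 64.546) (72, 68) (19.4654, 68)]  |A|=585.7284
10. ⊥bis P5·P9 via (21.075,49.73): [(35.4918, 51.6053) (44.1719, 49.6402) (72, 64.546) (72, 68) (19.4654, 68)]  |A|=585.7284
11. canonical 5-gon: [(35.4918, 51.6053) (44.1719, 49.6402) (72, 64.546) (72, 68) (19.4654, 68)]
12. shoelace: 585.7284

Area of P5's cell: 585.7284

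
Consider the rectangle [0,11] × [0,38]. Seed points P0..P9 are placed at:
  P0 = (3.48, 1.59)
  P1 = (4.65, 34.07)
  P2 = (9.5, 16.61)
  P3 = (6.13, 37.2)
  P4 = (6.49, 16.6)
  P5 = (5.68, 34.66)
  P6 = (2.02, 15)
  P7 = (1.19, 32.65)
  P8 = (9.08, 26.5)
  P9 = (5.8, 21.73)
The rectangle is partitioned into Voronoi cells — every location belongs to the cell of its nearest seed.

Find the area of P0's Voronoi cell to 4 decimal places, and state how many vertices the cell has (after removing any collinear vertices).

Area of P0's cell: 90.9008 (6 vertices)

1. box [0,11]×[0,38]: [(0, 0) (11, 0) (11, 38) (0, 38)]
2. ⊥bis P0·P1 via (4.065,17.83): [(0, 17.9764) (0, 0) (11, 0) (11, 17.5802)]  |A|=195.5614
3. ⊥bis P0·P2 via (6.49,9.1): [(0, 11.7012) (0, 0) (11, 0) (11, 7.2924)]  |A|=104.4647
4. ⊥bis P0·P3 via (4.805,19.395): [(0, 11.7012) (0, 0) (11, 0) (11, 7.2924)]  |A|=104.4647
5. ⊥bis P0·P4 via (4.985,9.095): [(8.022, 8.486) (0, 10.0947) (0, 0) (11, 0) (11, 7.2924)]  |A|=98.0209
6. ⊥bis P0·P5 via (4.58,18.125): [(8.022, 8.486) (0, 10.0947) (0, 0) (11, 0) (11, 7.2924)]  |A|=98.0209
7. ⊥bis P0·P6 via (2.75,8.295): [(8.022, 8.486) (6.7841, 8.7342) (0, 7.9956) (0, 0) (11, 0) (11, 7.2924)]  |A|=90.9008
8. ⊥bis P0·P7 via (2.335,17.12): [(8.022, 8.486) (6.7841, 8.7342) (0, 7.9956) (0, 0) (11, 0) (11, 7.2924)]  |A|=90.9008
9. ⊥bis P0·P8 via (6.28,14.045): [(8.022, 8.486) (6.7841, 8.7342) (0, 7.9956) (0, 0) (11, 0) (11, 7.2924)]  |A|=90.9008
10. ⊥bis P0·P9 via (4.64,11.66): [(8.022, 8.486) (6.7841, 8.7342) (0, 7.9956) (0, 0) (11, 0) (11, 7.2924)]  |A|=90.9008
11. canonical 6-gon: [(8.022, 8.486) (6.7841, 8.7342) (0, 7.9956) (0, 0) (11, 0) (11, 7.2924)]
12. shoelace: 90.9008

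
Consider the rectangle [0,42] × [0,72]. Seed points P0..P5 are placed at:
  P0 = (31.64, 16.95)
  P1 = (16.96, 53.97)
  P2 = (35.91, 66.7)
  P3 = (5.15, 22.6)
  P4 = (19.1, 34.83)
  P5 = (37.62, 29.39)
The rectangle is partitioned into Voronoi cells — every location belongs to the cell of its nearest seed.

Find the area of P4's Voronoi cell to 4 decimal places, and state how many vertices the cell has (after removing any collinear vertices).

1. box [0,42]×[0,72]: [(0, 0) (42, 0) (42, 72) (0, 72)]
2. ⊥bis P4·P0 via (25.37,25.89): [(0, 8.0969) (42, 37.5533) (42, 72) (0, 72)]  |A|=2065.3444
3. ⊥bis P4·P1 via (18.03,44.4): [(0, 42.3841) (0, 8.0969) (42, 37.5533) (42, 47.08)]  |A|=920.0913
4. ⊥bis P4·P2 via (27.505,50.765): [(35.8046, 46.3873) (0, 42.3841) (0, 8.0969) (42, 37.5533) (42, 43.1195)]  |A|=907.8228
5. ⊥bis P4·P3 via (12.125,28.715): [(35.8046, 46.3873) (0.1286, 42.3985) (18.7018, 21.2133) (42, 37.5533) (42, 43.1195)]  |A|=585.7112
6. ⊥bis P4·P5 via (28.36,32.11): [(32.4434, 46.0115) (0.1286, 42.3985) (18.7018, 21.2133) (26.8347, 26.9173)]  |A|=437.5001
7. canonical 4-gon: [(32.4434, 46.0115) (0.1286, 42.3985) (18.7018, 21.2133) (26.8347, 26.9173)]
8. shoelace: 437.5001

Area of P4's cell: 437.5001 (4 vertices)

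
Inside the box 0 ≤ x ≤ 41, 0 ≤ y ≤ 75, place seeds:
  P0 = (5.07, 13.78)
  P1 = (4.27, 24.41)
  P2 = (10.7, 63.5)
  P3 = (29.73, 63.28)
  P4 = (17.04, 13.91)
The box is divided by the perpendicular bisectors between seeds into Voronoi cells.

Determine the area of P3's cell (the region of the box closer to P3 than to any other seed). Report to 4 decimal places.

1. box [0,41]×[0,75]: [(0, 0) (41, 0) (41, 75) (0, 75)]
2. ⊥bis P3·P0 via (17.4,38.53): [(0, 47.1984) (41, 26.7729) (41, 75) (0, 75)]  |A|=1558.5889
3. ⊥bis P3·P1 via (17,43.845): [(0, 54.9801) (41, 28.1249) (41, 75) (0, 75)]  |A|=1371.3481
4. ⊥bis P3·P2 via (20.215,63.39): [(19.9666, 41.9019) (41, 28.1249) (41, 75) (20.3492, 75)]  |A|=834.7227
5. ⊥bis P3·P4 via (23.385,38.595): [(19.9666, 41.9019) (26.0682, 37.9053) (41, 34.0673) (41, 75) (20.3492, 75)]  |A|=790.3575
6. canonical 5-gon: [(19.9666, 41.9019) (26.0682, 37.9053) (41, 34.0673) (41, 75) (20.3492, 75)]
7. shoelace: 790.3575

Area of P3's cell: 790.3575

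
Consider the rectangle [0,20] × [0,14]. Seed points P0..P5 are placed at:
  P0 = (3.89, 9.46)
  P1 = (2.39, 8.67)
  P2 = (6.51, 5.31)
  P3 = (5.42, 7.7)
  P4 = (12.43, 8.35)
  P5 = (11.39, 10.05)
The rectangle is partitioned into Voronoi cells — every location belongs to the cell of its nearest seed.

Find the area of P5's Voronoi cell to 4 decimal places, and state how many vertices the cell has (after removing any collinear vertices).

1. box [0,20]×[0,14]: [(0, 0) (20, 0) (20, 14) (0, 14)]
2. ⊥bis P5·P0 via (7.64,9.755): [(8.4074, 0) (20, 0) (20, 14) (7.3061, 14)]  |A|=170.0058
3. ⊥bis P5·P1 via (6.89,9.36): [(8.4074, 0) (20, 0) (20, 14) (7.3061, 14)]  |A|=170.0058
4. ⊥bis P5·P2 via (8.95,7.68): [(7.7022, 8.9647) (16.4097, 0) (20, 0) (20, 14) (7.3061, 14)]  |A|=134.1369
5. ⊥bis P5·P3 via (8.405,8.875): [(7.5354, 11.084) (8.8246, 7.8091) (16.4097, 0) (20, 0) (20, 14) (7.3061, 14)]  |A|=133.0438
6. ⊥bis P5·P4 via (11.91,9.2): [(7.5354, 11.084) (8.8246, 7.8091) (9.1272, 7.4976) (19.7562, 14) (7.3061, 14)]  |A|=42.682
7. canonical 5-gon: [(7.5354, 11.084) (8.8246, 7.8091) (9.1272, 7.4976) (19.7562, 14) (7.3061, 14)]
8. shoelace: 42.682

Area of P5's cell: 42.6820 (5 vertices)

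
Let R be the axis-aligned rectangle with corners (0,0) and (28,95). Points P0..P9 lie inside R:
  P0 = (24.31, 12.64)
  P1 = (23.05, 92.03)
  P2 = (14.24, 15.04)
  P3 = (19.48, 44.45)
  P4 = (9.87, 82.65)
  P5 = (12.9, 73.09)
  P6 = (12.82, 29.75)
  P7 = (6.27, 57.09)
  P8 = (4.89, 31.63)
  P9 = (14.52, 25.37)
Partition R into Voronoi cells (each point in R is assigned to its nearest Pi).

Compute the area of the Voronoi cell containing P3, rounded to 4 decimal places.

1. box [0,28]×[0,95]: [(0, 0) (28, 0) (28, 95) (0, 95)]
2. ⊥bis P3·P0 via (21.895,28.545): [(0, 25.2205) (28, 29.472) (28, 95) (0, 95)]  |A|=1894.3055
3. ⊥bis P3·P1 via (21.265,68.24): [(0, 69.8355) (0, 25.2205) (28, 29.472) (28, 67.7347)]  |A|=1160.2885
4. ⊥bis P3·P2 via (16.86,29.745): [(0, 69.8355) (0, 32.749) (22.8129, 28.6844) (28, 29.472) (28, 67.7347)]  |A|=1074.4154
5. ⊥bis P3·P4 via (14.675,63.55): [(0, 59.8582) (0, 32.749) (22.8129, 28.6844) (28, 29.472) (28, 66.9022)]  |A|=923.0778
6. ⊥bis P3·P5 via (16.19,58.77): [(0, 55.0504) (0, 32.749) (22.8129, 28.6844) (28, 29.472) (28, 61.4833)]  |A|=779.9043
7. ⊥bis P3·P6 via (16.15,37.1): [(0, 55.0504) (0, 44.4169) (28, 31.7312) (28, 61.4833)]  |A|=565.3975
8. ⊥bis P3·P7 via (12.875,50.77): [(21.7527, 60.048) (4.7409, 42.269) (28, 31.7312) (28, 61.4833)]  |A|=389.3312
9. ⊥bis P3·P8 via (12.185,38.04): [(21.7527, 60.048) (6.6843, 44.3001) (10.9348, 39.4628) (28, 31.7312) (28, 61.4833)]  |A|=380.314
10. ⊥bis P3·P9 via (17,34.91): [(21.7527, 60.048) (6.6843, 44.3001) (10.9348, 39.4628) (26.3468, 32.4802) (28, 32.0505) (28, 61.4833)]  |A|=380.0501
11. canonical 6-gon: [(21.7527, 60.048) (6.6843, 44.3001) (10.9348, 39.4628) (26.3468, 32.4802) (28, 32.0505) (28, 61.4833)]
12. shoelace: 380.0501

Area of P3's cell: 380.0501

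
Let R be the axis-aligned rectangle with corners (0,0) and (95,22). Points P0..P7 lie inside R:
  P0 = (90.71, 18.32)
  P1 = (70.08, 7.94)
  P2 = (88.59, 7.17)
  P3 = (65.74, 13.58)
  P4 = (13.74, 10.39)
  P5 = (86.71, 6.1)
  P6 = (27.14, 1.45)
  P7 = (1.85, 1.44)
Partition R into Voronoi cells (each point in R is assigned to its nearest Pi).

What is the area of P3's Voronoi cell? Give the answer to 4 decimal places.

Area of P3's cell: 493.3590

1. box [0,95]×[0,22]: [(0, 0) (95, 0) (95, 22) (0, 22)]
2. ⊥bis P3·P0 via (78.225,15.95): [(0, 0) (81.2528, 0) (77.0765, 22) (0, 22)]  |A|=1741.6222
3. ⊥bis P3·P1 via (67.91,10.76): [(0, 0) (53.927, 0) (77.7699, 18.3473) (77.0765, 22) (0, 22)]  |A|=1490.9456
4. ⊥bis P3·P2 via (77.165,10.375): [(0, 0) (53.927, 0) (77.7699, 18.3473) (77.0765, 22) (0, 22)]  |A|=1490.9456
5. ⊥bis P3·P4 via (39.74,11.985): [(40.4752, 0) (53.927, 0) (77.7699, 18.3473) (77.0765, 22) (39.1256, 22)]  |A|=615.3362
6. ⊥bis P3·P5 via (76.225,9.84): [(40.4752, 0) (53.927, 0) (77.7699, 18.3473) (77.0765, 22) (39.1256, 22)]  |A|=615.3362
7. ⊥bis P3·P6 via (46.44,7.515): [(48.8016, 0) (53.927, 0) (77.7699, 18.3473) (77.0765, 22) (41.8881, 22)]  |A|=493.359
8. ⊥bis P3·P7 via (33.795,7.51): [(48.8016, 0) (53.927, 0) (77.7699, 18.3473) (77.0765, 22) (41.8881, 22)]  |A|=493.359
9. canonical 5-gon: [(48.8016, 0) (53.927, 0) (77.7699, 18.3473) (77.0765, 22) (41.8881, 22)]
10. shoelace: 493.359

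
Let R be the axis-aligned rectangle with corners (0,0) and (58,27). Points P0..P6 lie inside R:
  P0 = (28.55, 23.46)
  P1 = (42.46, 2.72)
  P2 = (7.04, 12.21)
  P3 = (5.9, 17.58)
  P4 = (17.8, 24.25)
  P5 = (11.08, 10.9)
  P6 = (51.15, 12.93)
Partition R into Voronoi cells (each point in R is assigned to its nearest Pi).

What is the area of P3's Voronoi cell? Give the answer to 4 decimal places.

1. box [0,58]×[0,27]: [(0, 0) (58, 0) (58, 27) (0, 27)]
2. ⊥bis P3·P0 via (17.225,20.52): [(0, 0) (22.552, 0) (15.5428, 27) (0, 27)]  |A|=514.2801
3. ⊥bis P3·P1 via (24.18,10.15): [(0, 0) (20.0545, 0) (21.5786, 3.7498) (15.5428, 27) (0, 27)]  |A|=509.5974
4. ⊥bis P3·P2 via (6.47,14.895): [(0, 13.5215) (18.0472, 17.3527) (15.5428, 27) (0, 27)]  |A|=196.5976
5. ⊥bis P3·P4 via (11.85,20.915): [(0, 13.5215) (14.2933, 16.5558) (8.4393, 27) (0, 27)]  |A|=140.3975
6. ⊥bis P3·P5 via (8.49,14.24): [(0, 13.5215) (10.4145, 15.7324) (13.4399, 18.0784) (8.4393, 27) (0, 27)]  |A|=137.0932
7. ⊥bis P3·P6 via (28.525,15.255): [(0, 13.5215) (10.4145, 15.7324) (13.4399, 18.0784) (8.4393, 27) (0, 27)]  |A|=137.0932
8. canonical 5-gon: [(0, 13.5215) (10.4145, 15.7324) (13.4399, 18.0784) (8.4393, 27) (0, 27)]
9. shoelace: 137.0932

Area of P3's cell: 137.0932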